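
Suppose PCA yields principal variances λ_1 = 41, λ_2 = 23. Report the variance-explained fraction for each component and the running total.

Step 1 — total variance = trace(Sigma) = Σ λ_i = 41 + 23 = 64.

Step 2 — fraction explained by component i = λ_i / Σ λ:
  PC1: 41/64 = 0.6406
  PC2: 23/64 = 0.3594

Step 3 — cumulative fraction after k components = (λ_1 + ... + λ_k) / Σ λ:
  k = 1: 41/64 = 0.6406
  k = 2: (41 + 23)/64 = 64/64 = 1

Summary (fraction, with percent):

explained: PC1 0.6406 (64.06%), PC2 0.3594 (35.94%);  cumulative: 0.6406, 1


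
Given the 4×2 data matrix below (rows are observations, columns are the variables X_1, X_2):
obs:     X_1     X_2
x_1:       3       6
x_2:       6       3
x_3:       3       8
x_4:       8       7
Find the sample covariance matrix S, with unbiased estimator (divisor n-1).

Step 1 — column means:
  mean(X_1) = (3 + 6 + 3 + 8) / 4 = 20/4 = 5
  mean(X_2) = (6 + 3 + 8 + 7) / 4 = 24/4 = 6

Step 2 — sample covariance S[i,j] = (1/(n-1)) · Σ_k (x_{k,i} - mean_i) · (x_{k,j} - mean_j), with n-1 = 3.
  S[X_1,X_1] = ((-2)·(-2) + (1)·(1) + (-2)·(-2) + (3)·(3)) / 3 = 18/3 = 6
  S[X_1,X_2] = ((-2)·(0) + (1)·(-3) + (-2)·(2) + (3)·(1)) / 3 = -4/3 = -1.3333
  S[X_2,X_2] = ((0)·(0) + (-3)·(-3) + (2)·(2) + (1)·(1)) / 3 = 14/3 = 4.6667

S is symmetric (S[j,i] = S[i,j]). Assembling:

S = [[6, -1.3333],
 [-1.3333, 4.6667]]


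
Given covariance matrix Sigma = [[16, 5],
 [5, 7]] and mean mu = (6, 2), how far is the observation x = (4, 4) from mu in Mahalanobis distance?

Step 1 — centre the observation: (x - mu) = (-2, 2).

Step 2 — invert Sigma. det(Sigma) = 16·7 - (5)² = 87.
  Sigma^{-1} = (1/det) · [[d, -b], [-b, a]] = [[0.0805, -0.0575],
 [-0.0575, 0.1839]].

Step 3 — form the quadratic (x - mu)^T · Sigma^{-1} · (x - mu):
  Sigma^{-1} · (x - mu) = (-0.2759, 0.4828).
  (x - mu)^T · [Sigma^{-1} · (x - mu)] = (-2)·(-0.2759) + (2)·(0.4828) = 1.5172.

Step 4 — take square root: d = √(1.5172) ≈ 1.2318.

d(x, mu) = √(1.5172) ≈ 1.2318


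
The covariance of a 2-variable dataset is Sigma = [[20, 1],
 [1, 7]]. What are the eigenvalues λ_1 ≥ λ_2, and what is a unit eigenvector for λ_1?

Step 1 — characteristic polynomial of 2×2 Sigma:
  det(Sigma - λI) = λ² - trace · λ + det = 0.
  trace = 20 + 7 = 27, det = 20·7 - (1)² = 139.
Step 2 — discriminant:
  Δ = trace² - 4·det = 729 - 556 = 173.
Step 3 — eigenvalues:
  λ = (trace ± √Δ)/2 = (27 ± 13.1529)/2,
  λ_1 = 20.0765,  λ_2 = 6.9235.

Step 4 — unit eigenvector for λ_1: solve (Sigma - λ_1 I)v = 0. First row:
  (20 - 20.0765)·v_x + (1)·v_y = 0, i.e. (-0.0765)·v_x + (1)·v_y = 0,
  so v ∝ (b, λ_1 - a) = (1, 0.0765) = u.
  ||u|| = √((1)² + (0.0765)²) = √(1.0058) ≈ 1.0029,
  v_1 = u/||u|| ≈ (0.9971, 0.0763) (||v_1|| = 1).

λ_1 = 20.0765,  λ_2 = 6.9235;  v_1 ≈ (0.9971, 0.0763)


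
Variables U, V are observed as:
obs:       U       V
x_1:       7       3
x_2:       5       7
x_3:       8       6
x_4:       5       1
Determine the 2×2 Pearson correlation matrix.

Step 1 — column means:
  mean(U) = (7 + 5 + 8 + 5) / 4 = 25/4 = 6.25
  mean(V) = (3 + 7 + 6 + 1) / 4 = 17/4 = 4.25

Step 2 — sample variances and covariances s[i,j] = (1/(n-1)) · Σ_k (x_{k,i} - mean_i) · (x_{k,j} - mean_j), with n-1 = 3:
  s[U,U] = ((0.75)·(0.75) + (-1.25)·(-1.25) + (1.75)·(1.75) + (-1.25)·(-1.25)) / 3 = 6.75/3 = 2.25
  s[U,V] = ((0.75)·(-1.25) + (-1.25)·(2.75) + (1.75)·(1.75) + (-1.25)·(-3.25)) / 3 = 2.75/3 = 0.9167
  s[V,V] = ((-1.25)·(-1.25) + (2.75)·(2.75) + (1.75)·(1.75) + (-3.25)·(-3.25)) / 3 = 22.75/3 = 7.5833
  Sample standard deviations s_i = √(s[i,i]):
  s(U) = √(2.25) = 1.5
  s(V) = √(7.5833) = 2.7538

Step 3 — r_{ij} = s_{ij} / (s_i · s_j):
  r[U,U] = 1 (diagonal).
  r[U,V] = 0.9167 / (1.5 · 2.7538) = 0.9167 / 4.1307 = 0.2219
  r[V,V] = 1 (diagonal).

R is symmetric with unit diagonal. Assembling:

R = [[1, 0.2219],
 [0.2219, 1]]


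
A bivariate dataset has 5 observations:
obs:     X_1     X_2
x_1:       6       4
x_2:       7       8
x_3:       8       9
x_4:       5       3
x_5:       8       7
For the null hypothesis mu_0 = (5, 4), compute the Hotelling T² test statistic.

Step 1 — sample mean vector:
  mean(X_1) = (6 + 7 + 8 + 5 + 8) / 5 = 34/5 = 6.8
  mean(X_2) = (4 + 8 + 9 + 3 + 7) / 5 = 31/5 = 6.2
  x̄ = (6.8, 6.2),  deviation x̄ - mu_0 = (6.8, 6.2) - (5, 4) = (1.8, 2.2).

Step 2 — sample covariance matrix, S[i,j] = (1/(n-1)) · Σ_k (x_{k,i} - mean_i) · (x_{k,j} - mean_j), divisor n-1 = 4:
  S[X_1,X_1] = ((-0.8)·(-0.8) + (0.2)·(0.2) + (1.2)·(1.2) + (-1.8)·(-1.8) + (1.2)·(1.2)) / 4 = 6.8/4 = 1.7
  S[X_1,X_2] = ((-0.8)·(-2.2) + (0.2)·(1.8) + (1.2)·(2.8) + (-1.8)·(-3.2) + (1.2)·(0.8)) / 4 = 12.2/4 = 3.05
  S[X_2,X_2] = ((-2.2)·(-2.2) + (1.8)·(1.8) + (2.8)·(2.8) + (-3.2)·(-3.2) + (0.8)·(0.8)) / 4 = 26.8/4 = 6.7
  S = [[1.7, 3.05],
 [3.05, 6.7]].

Step 3 — invert S. det(S) = 1.7·6.7 - (3.05)² = 2.0875.
  S^{-1} = (1/det) · [[d, -b], [-b, a]] = [[3.2096, -1.4611],
 [-1.4611, 0.8144]].

Step 4 — quadratic form (x̄ - mu_0)^T · S^{-1} · (x̄ - mu_0):
  S^{-1} · (x̄ - mu_0) = (2.5629, -0.8383),
  (x̄ - mu_0)^T · [...] = (1.8)·(2.5629) + (2.2)·(-0.8383) = 2.7689.

Step 5 — scale by n: T² = 5 · 2.7689 = 13.8443.

T² ≈ 13.8443


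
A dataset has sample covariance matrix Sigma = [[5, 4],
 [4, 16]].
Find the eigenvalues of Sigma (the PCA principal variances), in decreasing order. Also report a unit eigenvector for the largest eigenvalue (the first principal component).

Step 1 — characteristic polynomial of 2×2 Sigma:
  det(Sigma - λI) = λ² - trace · λ + det = 0.
  trace = 5 + 16 = 21, det = 5·16 - (4)² = 64.
Step 2 — discriminant:
  Δ = trace² - 4·det = 441 - 256 = 185.
Step 3 — eigenvalues:
  λ = (trace ± √Δ)/2 = (21 ± 13.6015)/2,
  λ_1 = 17.3007,  λ_2 = 3.6993.

Step 4 — unit eigenvector for λ_1: solve (Sigma - λ_1 I)v = 0. First row:
  (5 - 17.3007)·v_x + (4)·v_y = 0, i.e. (-12.3007)·v_x + (4)·v_y = 0,
  so v ∝ (b, λ_1 - a) = (4, 12.3007) = u.
  ||u|| = √((4)² + (12.3007)²) = √(167.3081) ≈ 12.9348,
  v_1 = u/||u|| ≈ (0.3092, 0.951) (||v_1|| = 1).

λ_1 = 17.3007,  λ_2 = 3.6993;  v_1 ≈ (0.3092, 0.951)


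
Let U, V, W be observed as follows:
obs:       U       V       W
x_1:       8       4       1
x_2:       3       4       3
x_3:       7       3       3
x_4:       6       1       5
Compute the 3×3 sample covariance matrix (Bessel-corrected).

Step 1 — column means:
  mean(U) = (8 + 3 + 7 + 6) / 4 = 24/4 = 6
  mean(V) = (4 + 4 + 3 + 1) / 4 = 12/4 = 3
  mean(W) = (1 + 3 + 3 + 5) / 4 = 12/4 = 3

Step 2 — sample covariance S[i,j] = (1/(n-1)) · Σ_k (x_{k,i} - mean_i) · (x_{k,j} - mean_j), with n-1 = 3.
  S[U,U] = ((2)·(2) + (-3)·(-3) + (1)·(1) + (0)·(0)) / 3 = 14/3 = 4.6667
  S[U,V] = ((2)·(1) + (-3)·(1) + (1)·(0) + (0)·(-2)) / 3 = -1/3 = -0.3333
  S[U,W] = ((2)·(-2) + (-3)·(0) + (1)·(0) + (0)·(2)) / 3 = -4/3 = -1.3333
  S[V,V] = ((1)·(1) + (1)·(1) + (0)·(0) + (-2)·(-2)) / 3 = 6/3 = 2
  S[V,W] = ((1)·(-2) + (1)·(0) + (0)·(0) + (-2)·(2)) / 3 = -6/3 = -2
  S[W,W] = ((-2)·(-2) + (0)·(0) + (0)·(0) + (2)·(2)) / 3 = 8/3 = 2.6667

S is symmetric (S[j,i] = S[i,j]). Assembling:

S = [[4.6667, -0.3333, -1.3333],
 [-0.3333, 2, -2],
 [-1.3333, -2, 2.6667]]


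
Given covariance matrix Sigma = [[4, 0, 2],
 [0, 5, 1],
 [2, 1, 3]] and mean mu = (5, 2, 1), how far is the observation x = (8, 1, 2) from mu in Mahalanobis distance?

Step 1 — centre the observation: (x - mu) = (3, -1, 1).

Step 2 — invert Sigma (cofactor / det for 3×3, or solve directly):
  Sigma^{-1} = [[0.3889, 0.0556, -0.2778],
 [0.0556, 0.2222, -0.1111],
 [-0.2778, -0.1111, 0.5556]].

Step 3 — form the quadratic (x - mu)^T · Sigma^{-1} · (x - mu):
  Sigma^{-1} · (x - mu) = (0.8333, -0.1667, -0.1667).
  (x - mu)^T · [Sigma^{-1} · (x - mu)] = (3)·(0.8333) + (-1)·(-0.1667) + (1)·(-0.1667) = 2.5.

Step 4 — take square root: d = √(2.5) ≈ 1.5811.

d(x, mu) = √(2.5) ≈ 1.5811


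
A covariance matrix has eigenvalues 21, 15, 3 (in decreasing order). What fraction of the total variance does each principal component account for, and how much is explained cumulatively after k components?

Step 1 — total variance = trace(Sigma) = Σ λ_i = 21 + 15 + 3 = 39.

Step 2 — fraction explained by component i = λ_i / Σ λ:
  PC1: 21/39 = 0.5385
  PC2: 15/39 = 0.3846
  PC3: 3/39 = 0.0769

Step 3 — cumulative fraction after k components = (λ_1 + ... + λ_k) / Σ λ:
  k = 1: 21/39 = 0.5385
  k = 2: (21 + 15)/39 = 36/39 = 0.9231
  k = 3: (21 + 15 + 3)/39 = 39/39 = 1

Summary (fraction, with percent):

explained: PC1 0.5385 (53.85%), PC2 0.3846 (38.46%), PC3 0.0769 (7.69%);  cumulative: 0.5385, 0.9231, 1


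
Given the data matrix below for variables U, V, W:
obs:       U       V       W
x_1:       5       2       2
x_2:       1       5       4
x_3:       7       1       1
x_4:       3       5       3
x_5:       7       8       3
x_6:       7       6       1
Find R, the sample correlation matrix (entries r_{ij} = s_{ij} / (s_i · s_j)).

Step 1 — column means:
  mean(U) = (5 + 1 + 7 + 3 + 7 + 7) / 6 = 30/6 = 5
  mean(V) = (2 + 5 + 1 + 5 + 8 + 6) / 6 = 27/6 = 4.5
  mean(W) = (2 + 4 + 1 + 3 + 3 + 1) / 6 = 14/6 = 2.3333

Step 2 — sample variances and covariances s[i,j] = (1/(n-1)) · Σ_k (x_{k,i} - mean_i) · (x_{k,j} - mean_j), with n-1 = 5:
  s[U,U] = ((0)·(0) + (-4)·(-4) + (2)·(2) + (-2)·(-2) + (2)·(2) + (2)·(2)) / 5 = 32/5 = 6.4
  s[U,V] = ((0)·(-2.5) + (-4)·(0.5) + (2)·(-3.5) + (-2)·(0.5) + (2)·(3.5) + (2)·(1.5)) / 5 = 0/5 = 0
  s[U,W] = ((0)·(-0.3333) + (-4)·(1.6667) + (2)·(-1.3333) + (-2)·(0.6667) + (2)·(0.6667) + (2)·(-1.3333)) / 5 = -12/5 = -2.4
  s[V,V] = ((-2.5)·(-2.5) + (0.5)·(0.5) + (-3.5)·(-3.5) + (0.5)·(0.5) + (3.5)·(3.5) + (1.5)·(1.5)) / 5 = 33.5/5 = 6.7
  s[V,W] = ((-2.5)·(-0.3333) + (0.5)·(1.6667) + (-3.5)·(-1.3333) + (0.5)·(0.6667) + (3.5)·(0.6667) + (1.5)·(-1.3333)) / 5 = 7/5 = 1.4
  s[W,W] = ((-0.3333)·(-0.3333) + (1.6667)·(1.6667) + (-1.3333)·(-1.3333) + (0.6667)·(0.6667) + (0.6667)·(0.6667) + (-1.3333)·(-1.3333)) / 5 = 7.3333/5 = 1.4667
  Sample standard deviations s_i = √(s[i,i]):
  s(U) = √(6.4) = 2.5298
  s(V) = √(6.7) = 2.5884
  s(W) = √(1.4667) = 1.2111

Step 3 — r_{ij} = s_{ij} / (s_i · s_j):
  r[U,U] = 1 (diagonal).
  r[U,V] = 0 / (2.5298 · 2.5884) = 0 / 6.5483 = 0
  r[U,W] = -2.4 / (2.5298 · 1.2111) = -2.4 / 3.0638 = -0.7833
  r[V,V] = 1 (diagonal).
  r[V,W] = 1.4 / (2.5884 · 1.2111) = 1.4 / 3.1348 = 0.4466
  r[W,W] = 1 (diagonal).

R is symmetric with unit diagonal. Assembling:

R = [[1, 0, -0.7833],
 [0, 1, 0.4466],
 [-0.7833, 0.4466, 1]]


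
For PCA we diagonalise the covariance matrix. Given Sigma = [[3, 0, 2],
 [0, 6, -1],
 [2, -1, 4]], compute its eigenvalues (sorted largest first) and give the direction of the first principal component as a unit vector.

Step 1 — characteristic polynomial p(λ) = det(λI - Sigma) = λ³ - tr·λ² + c_1·λ - det, where tr = trace, c_1 = sum of the principal 2×2 minors, det = det(Sigma):
  tr = 3 + 6 + 4 = 13,
  c_1 = (3·6 - (0)²) + (3·4 - (2)²) + (6·4 - (-1)²) = 18 + 8 + 23 = 49,
  det = 3·(6·4 - (-1)²) - (0)·((0)·4 - (-1)·(2)) + (2)·((0)·(-1) - 6·(2)) = 3·(23) - (0)·(2) + (2)·(-12) = 45.
  So p(λ) = λ³ - 13λ² + 49λ - 45.
Step 2 — look for an integer root (rational root theorem: any rational root is an integer divisor of 45). Testing λ = 5:
  p(5) = 125 - 325 + 245 - 45 = 0  ✓
  Dividing out (λ - 5): p(λ) = (λ - 5)(λ² - 8λ + 9).
Step 3 — remaining eigenvalues from the quadratic λ² - 8λ + 9 = 0:
  Δ = 8² - 4·9 = 64 - 36 = 28,  λ = (8 ± √28)/2 = (8 ± 5.2915)/2 ≈ 6.6458 or 1.3542.
  Sorted: λ_1 = 6.6458,  λ_2 = 5,  λ_3 = 1.3542  (check: sum = 13 = tr ✓).

Step 4 — unit eigenvector for λ_1 ≈ 6.6458: v spans the null space of (Sigma - λ_1 I), whose rows are
  r_1 = (-3.6458, 0, 2),  r_2 = (0, -0.6458, -1),  r_3 = (2, -1, -2.6458).
  v is orthogonal to every row, so take v ∝ r_1 × r_2 = ((0)·(-1) - (2)·(-0.6458), (2)·(0) - (-3.6458)·(-1), (-3.6458)·(-0.6458) - (0)·(0)) ≈ (1.2915, -3.6458, 2.3542).
  Let u = (1.2915, -3.6458, 2.3542).
  ||u|| = √((1.2915)² + (-3.6458)² + (2.3542)²) = √(20.502) ≈ 4.5279,  v_1 = u/||u|| ≈ (0.2852, -0.8052, 0.5199) (||v_1|| = 1).

λ_1 = 6.6458,  λ_2 = 5,  λ_3 = 1.3542;  v_1 ≈ (0.2852, -0.8052, 0.5199)


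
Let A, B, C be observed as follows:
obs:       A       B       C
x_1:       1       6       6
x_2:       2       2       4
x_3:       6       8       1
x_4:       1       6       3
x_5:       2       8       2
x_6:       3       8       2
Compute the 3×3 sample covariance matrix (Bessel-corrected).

Step 1 — column means:
  mean(A) = (1 + 2 + 6 + 1 + 2 + 3) / 6 = 15/6 = 2.5
  mean(B) = (6 + 2 + 8 + 6 + 8 + 8) / 6 = 38/6 = 6.3333
  mean(C) = (6 + 4 + 1 + 3 + 2 + 2) / 6 = 18/6 = 3

Step 2 — sample covariance S[i,j] = (1/(n-1)) · Σ_k (x_{k,i} - mean_i) · (x_{k,j} - mean_j), with n-1 = 5.
  S[A,A] = ((-1.5)·(-1.5) + (-0.5)·(-0.5) + (3.5)·(3.5) + (-1.5)·(-1.5) + (-0.5)·(-0.5) + (0.5)·(0.5)) / 5 = 17.5/5 = 3.5
  S[A,B] = ((-1.5)·(-0.3333) + (-0.5)·(-4.3333) + (3.5)·(1.6667) + (-1.5)·(-0.3333) + (-0.5)·(1.6667) + (0.5)·(1.6667)) / 5 = 9/5 = 1.8
  S[A,C] = ((-1.5)·(3) + (-0.5)·(1) + (3.5)·(-2) + (-1.5)·(0) + (-0.5)·(-1) + (0.5)·(-1)) / 5 = -12/5 = -2.4
  S[B,B] = ((-0.3333)·(-0.3333) + (-4.3333)·(-4.3333) + (1.6667)·(1.6667) + (-0.3333)·(-0.3333) + (1.6667)·(1.6667) + (1.6667)·(1.6667)) / 5 = 27.3333/5 = 5.4667
  S[B,C] = ((-0.3333)·(3) + (-4.3333)·(1) + (1.6667)·(-2) + (-0.3333)·(0) + (1.6667)·(-1) + (1.6667)·(-1)) / 5 = -12/5 = -2.4
  S[C,C] = ((3)·(3) + (1)·(1) + (-2)·(-2) + (0)·(0) + (-1)·(-1) + (-1)·(-1)) / 5 = 16/5 = 3.2

S is symmetric (S[j,i] = S[i,j]). Assembling:

S = [[3.5, 1.8, -2.4],
 [1.8, 5.4667, -2.4],
 [-2.4, -2.4, 3.2]]


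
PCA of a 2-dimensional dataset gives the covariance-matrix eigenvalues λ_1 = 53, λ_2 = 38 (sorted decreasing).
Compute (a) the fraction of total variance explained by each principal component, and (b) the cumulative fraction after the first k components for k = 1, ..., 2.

Step 1 — total variance = trace(Sigma) = Σ λ_i = 53 + 38 = 91.

Step 2 — fraction explained by component i = λ_i / Σ λ:
  PC1: 53/91 = 0.5824
  PC2: 38/91 = 0.4176

Step 3 — cumulative fraction after k components = (λ_1 + ... + λ_k) / Σ λ:
  k = 1: 53/91 = 0.5824
  k = 2: (53 + 38)/91 = 91/91 = 1

Summary (fraction, with percent):

explained: PC1 0.5824 (58.24%), PC2 0.4176 (41.76%);  cumulative: 0.5824, 1


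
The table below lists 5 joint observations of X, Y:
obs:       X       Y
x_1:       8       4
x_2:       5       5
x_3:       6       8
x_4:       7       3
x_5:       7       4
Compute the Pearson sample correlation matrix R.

Step 1 — column means:
  mean(X) = (8 + 5 + 6 + 7 + 7) / 5 = 33/5 = 6.6
  mean(Y) = (4 + 5 + 8 + 3 + 4) / 5 = 24/5 = 4.8

Step 2 — sample variances and covariances s[i,j] = (1/(n-1)) · Σ_k (x_{k,i} - mean_i) · (x_{k,j} - mean_j), with n-1 = 4:
  s[X,X] = ((1.4)·(1.4) + (-1.6)·(-1.6) + (-0.6)·(-0.6) + (0.4)·(0.4) + (0.4)·(0.4)) / 4 = 5.2/4 = 1.3
  s[X,Y] = ((1.4)·(-0.8) + (-1.6)·(0.2) + (-0.6)·(3.2) + (0.4)·(-1.8) + (0.4)·(-0.8)) / 4 = -4.4/4 = -1.1
  s[Y,Y] = ((-0.8)·(-0.8) + (0.2)·(0.2) + (3.2)·(3.2) + (-1.8)·(-1.8) + (-0.8)·(-0.8)) / 4 = 14.8/4 = 3.7
  Sample standard deviations s_i = √(s[i,i]):
  s(X) = √(1.3) = 1.1402
  s(Y) = √(3.7) = 1.9235

Step 3 — r_{ij} = s_{ij} / (s_i · s_j):
  r[X,X] = 1 (diagonal).
  r[X,Y] = -1.1 / (1.1402 · 1.9235) = -1.1 / 2.1932 = -0.5016
  r[Y,Y] = 1 (diagonal).

R is symmetric with unit diagonal. Assembling:

R = [[1, -0.5016],
 [-0.5016, 1]]


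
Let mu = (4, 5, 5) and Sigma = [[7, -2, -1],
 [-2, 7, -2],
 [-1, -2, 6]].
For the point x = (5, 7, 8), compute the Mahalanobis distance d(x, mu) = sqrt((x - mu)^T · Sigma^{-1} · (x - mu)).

Step 1 — centre the observation: (x - mu) = (1, 2, 3).

Step 2 — invert Sigma (cofactor / det for 3×3, or solve directly):
  Sigma^{-1} = [[0.1674, 0.0617, 0.0485],
 [0.0617, 0.1806, 0.0705],
 [0.0485, 0.0705, 0.1982]].

Step 3 — form the quadratic (x - mu)^T · Sigma^{-1} · (x - mu):
  Sigma^{-1} · (x - mu) = (0.4361, 0.6344, 0.7841).
  (x - mu)^T · [Sigma^{-1} · (x - mu)] = (1)·(0.4361) + (2)·(0.6344) + (3)·(0.7841) = 4.0573.

Step 4 — take square root: d = √(4.0573) ≈ 2.0143.

d(x, mu) = √(4.0573) ≈ 2.0143


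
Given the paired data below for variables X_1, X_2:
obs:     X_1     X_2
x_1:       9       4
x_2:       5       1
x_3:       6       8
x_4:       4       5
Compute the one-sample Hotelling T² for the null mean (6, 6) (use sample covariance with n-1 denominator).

Step 1 — sample mean vector:
  mean(X_1) = (9 + 5 + 6 + 4) / 4 = 24/4 = 6
  mean(X_2) = (4 + 1 + 8 + 5) / 4 = 18/4 = 4.5
  x̄ = (6, 4.5),  deviation x̄ - mu_0 = (6, 4.5) - (6, 6) = (0, -1.5).

Step 2 — sample covariance matrix, S[i,j] = (1/(n-1)) · Σ_k (x_{k,i} - mean_i) · (x_{k,j} - mean_j), divisor n-1 = 3:
  S[X_1,X_1] = ((3)·(3) + (-1)·(-1) + (0)·(0) + (-2)·(-2)) / 3 = 14/3 = 4.6667
  S[X_1,X_2] = ((3)·(-0.5) + (-1)·(-3.5) + (0)·(3.5) + (-2)·(0.5)) / 3 = 1/3 = 0.3333
  S[X_2,X_2] = ((-0.5)·(-0.5) + (-3.5)·(-3.5) + (3.5)·(3.5) + (0.5)·(0.5)) / 3 = 25/3 = 8.3333
  S = [[4.6667, 0.3333],
 [0.3333, 8.3333]].

Step 3 — invert S. det(S) = 4.6667·8.3333 - (0.3333)² = 38.7778.
  S^{-1} = (1/det) · [[d, -b], [-b, a]] = [[0.2149, -0.0086],
 [-0.0086, 0.1203]].

Step 4 — quadratic form (x̄ - mu_0)^T · S^{-1} · (x̄ - mu_0):
  S^{-1} · (x̄ - mu_0) = (0.0129, -0.1805),
  (x̄ - mu_0)^T · [...] = (0)·(0.0129) + (-1.5)·(-0.1805) = 0.2708.

Step 5 — scale by n: T² = 4 · 0.2708 = 1.0831.

T² ≈ 1.0831


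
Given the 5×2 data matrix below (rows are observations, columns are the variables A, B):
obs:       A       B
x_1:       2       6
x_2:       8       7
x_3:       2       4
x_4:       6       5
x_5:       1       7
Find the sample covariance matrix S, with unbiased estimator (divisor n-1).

Step 1 — column means:
  mean(A) = (2 + 8 + 2 + 6 + 1) / 5 = 19/5 = 3.8
  mean(B) = (6 + 7 + 4 + 5 + 7) / 5 = 29/5 = 5.8

Step 2 — sample covariance S[i,j] = (1/(n-1)) · Σ_k (x_{k,i} - mean_i) · (x_{k,j} - mean_j), with n-1 = 4.
  S[A,A] = ((-1.8)·(-1.8) + (4.2)·(4.2) + (-1.8)·(-1.8) + (2.2)·(2.2) + (-2.8)·(-2.8)) / 4 = 36.8/4 = 9.2
  S[A,B] = ((-1.8)·(0.2) + (4.2)·(1.2) + (-1.8)·(-1.8) + (2.2)·(-0.8) + (-2.8)·(1.2)) / 4 = 2.8/4 = 0.7
  S[B,B] = ((0.2)·(0.2) + (1.2)·(1.2) + (-1.8)·(-1.8) + (-0.8)·(-0.8) + (1.2)·(1.2)) / 4 = 6.8/4 = 1.7

S is symmetric (S[j,i] = S[i,j]). Assembling:

S = [[9.2, 0.7],
 [0.7, 1.7]]


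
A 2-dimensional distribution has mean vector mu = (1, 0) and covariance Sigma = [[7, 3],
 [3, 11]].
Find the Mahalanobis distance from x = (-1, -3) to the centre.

Step 1 — centre the observation: (x - mu) = (-2, -3).

Step 2 — invert Sigma. det(Sigma) = 7·11 - (3)² = 68.
  Sigma^{-1} = (1/det) · [[d, -b], [-b, a]] = [[0.1618, -0.0441],
 [-0.0441, 0.1029]].

Step 3 — form the quadratic (x - mu)^T · Sigma^{-1} · (x - mu):
  Sigma^{-1} · (x - mu) = (-0.1912, -0.2206).
  (x - mu)^T · [Sigma^{-1} · (x - mu)] = (-2)·(-0.1912) + (-3)·(-0.2206) = 1.0441.

Step 4 — take square root: d = √(1.0441) ≈ 1.0218.

d(x, mu) = √(1.0441) ≈ 1.0218


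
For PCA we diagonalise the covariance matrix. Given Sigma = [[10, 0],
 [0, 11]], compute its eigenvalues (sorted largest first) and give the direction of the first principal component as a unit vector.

Step 1 — characteristic polynomial of 2×2 Sigma:
  det(Sigma - λI) = λ² - trace · λ + det = 0.
  trace = 10 + 11 = 21, det = 10·11 - (0)² = 110.
Step 2 — discriminant:
  Δ = trace² - 4·det = 441 - 440 = 1.
Step 3 — eigenvalues:
  λ = (trace ± √Δ)/2 = (21 ± 1)/2,
  λ_1 = 11,  λ_2 = 10.

Step 4 — unit eigenvector for λ_1: Sigma is diagonal, so its eigenvectors are the coordinate axes. λ_1 = 11 is the diagonal entry on the second coordinate axis, hence
  v_1 = (0, 1) (||v_1|| = 1).

λ_1 = 11,  λ_2 = 10;  v_1 ≈ (0, 1)


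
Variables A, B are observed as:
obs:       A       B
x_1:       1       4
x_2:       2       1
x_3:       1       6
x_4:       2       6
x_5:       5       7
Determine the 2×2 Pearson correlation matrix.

Step 1 — column means:
  mean(A) = (1 + 2 + 1 + 2 + 5) / 5 = 11/5 = 2.2
  mean(B) = (4 + 1 + 6 + 6 + 7) / 5 = 24/5 = 4.8

Step 2 — sample variances and covariances s[i,j] = (1/(n-1)) · Σ_k (x_{k,i} - mean_i) · (x_{k,j} - mean_j), with n-1 = 4:
  s[A,A] = ((-1.2)·(-1.2) + (-0.2)·(-0.2) + (-1.2)·(-1.2) + (-0.2)·(-0.2) + (2.8)·(2.8)) / 4 = 10.8/4 = 2.7
  s[A,B] = ((-1.2)·(-0.8) + (-0.2)·(-3.8) + (-1.2)·(1.2) + (-0.2)·(1.2) + (2.8)·(2.2)) / 4 = 6.2/4 = 1.55
  s[B,B] = ((-0.8)·(-0.8) + (-3.8)·(-3.8) + (1.2)·(1.2) + (1.2)·(1.2) + (2.2)·(2.2)) / 4 = 22.8/4 = 5.7
  Sample standard deviations s_i = √(s[i,i]):
  s(A) = √(2.7) = 1.6432
  s(B) = √(5.7) = 2.3875

Step 3 — r_{ij} = s_{ij} / (s_i · s_j):
  r[A,A] = 1 (diagonal).
  r[A,B] = 1.55 / (1.6432 · 2.3875) = 1.55 / 3.923 = 0.3951
  r[B,B] = 1 (diagonal).

R is symmetric with unit diagonal. Assembling:

R = [[1, 0.3951],
 [0.3951, 1]]


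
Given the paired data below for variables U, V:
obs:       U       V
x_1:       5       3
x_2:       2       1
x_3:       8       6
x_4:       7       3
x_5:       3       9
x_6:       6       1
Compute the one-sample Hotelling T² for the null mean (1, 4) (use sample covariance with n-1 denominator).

Step 1 — sample mean vector:
  mean(U) = (5 + 2 + 8 + 7 + 3 + 6) / 6 = 31/6 = 5.1667
  mean(V) = (3 + 1 + 6 + 3 + 9 + 1) / 6 = 23/6 = 3.8333
  x̄ = (5.1667, 3.8333),  deviation x̄ - mu_0 = (5.1667, 3.8333) - (1, 4) = (4.1667, -0.1667).

Step 2 — sample covariance matrix, S[i,j] = (1/(n-1)) · Σ_k (x_{k,i} - mean_i) · (x_{k,j} - mean_j), divisor n-1 = 5:
  S[U,U] = ((-0.1667)·(-0.1667) + (-3.1667)·(-3.1667) + (2.8333)·(2.8333) + (1.8333)·(1.8333) + (-2.1667)·(-2.1667) + (0.8333)·(0.8333)) / 5 = 26.8333/5 = 5.3667
  S[U,V] = ((-0.1667)·(-0.8333) + (-3.1667)·(-2.8333) + (2.8333)·(2.1667) + (1.8333)·(-0.8333) + (-2.1667)·(5.1667) + (0.8333)·(-2.8333)) / 5 = 0.1667/5 = 0.0333
  S[V,V] = ((-0.8333)·(-0.8333) + (-2.8333)·(-2.8333) + (2.1667)·(2.1667) + (-0.8333)·(-0.8333) + (5.1667)·(5.1667) + (-2.8333)·(-2.8333)) / 5 = 48.8333/5 = 9.7667
  S = [[5.3667, 0.0333],
 [0.0333, 9.7667]].

Step 3 — invert S. det(S) = 5.3667·9.7667 - (0.0333)² = 52.4133.
  S^{-1} = (1/det) · [[d, -b], [-b, a]] = [[0.1863, -0.0006],
 [-0.0006, 0.1024]].

Step 4 — quadratic form (x̄ - mu_0)^T · S^{-1} · (x̄ - mu_0):
  S^{-1} · (x̄ - mu_0) = (0.7765, -0.0197),
  (x̄ - mu_0)^T · [...] = (4.1667)·(0.7765) + (-0.1667)·(-0.0197) = 3.2388.

Step 5 — scale by n: T² = 6 · 3.2388 = 19.4327.

T² ≈ 19.4327


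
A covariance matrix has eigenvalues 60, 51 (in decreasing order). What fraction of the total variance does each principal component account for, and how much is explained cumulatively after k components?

Step 1 — total variance = trace(Sigma) = Σ λ_i = 60 + 51 = 111.

Step 2 — fraction explained by component i = λ_i / Σ λ:
  PC1: 60/111 = 0.5405
  PC2: 51/111 = 0.4595

Step 3 — cumulative fraction after k components = (λ_1 + ... + λ_k) / Σ λ:
  k = 1: 60/111 = 0.5405
  k = 2: (60 + 51)/111 = 111/111 = 1

Summary (fraction, with percent):

explained: PC1 0.5405 (54.05%), PC2 0.4595 (45.95%);  cumulative: 0.5405, 1


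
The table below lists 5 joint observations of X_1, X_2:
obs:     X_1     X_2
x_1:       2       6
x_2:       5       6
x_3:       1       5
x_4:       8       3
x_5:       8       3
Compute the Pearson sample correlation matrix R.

Step 1 — column means:
  mean(X_1) = (2 + 5 + 1 + 8 + 8) / 5 = 24/5 = 4.8
  mean(X_2) = (6 + 6 + 5 + 3 + 3) / 5 = 23/5 = 4.6

Step 2 — sample variances and covariances s[i,j] = (1/(n-1)) · Σ_k (x_{k,i} - mean_i) · (x_{k,j} - mean_j), with n-1 = 4:
  s[X_1,X_1] = ((-2.8)·(-2.8) + (0.2)·(0.2) + (-3.8)·(-3.8) + (3.2)·(3.2) + (3.2)·(3.2)) / 4 = 42.8/4 = 10.7
  s[X_1,X_2] = ((-2.8)·(1.4) + (0.2)·(1.4) + (-3.8)·(0.4) + (3.2)·(-1.6) + (3.2)·(-1.6)) / 4 = -15.4/4 = -3.85
  s[X_2,X_2] = ((1.4)·(1.4) + (1.4)·(1.4) + (0.4)·(0.4) + (-1.6)·(-1.6) + (-1.6)·(-1.6)) / 4 = 9.2/4 = 2.3
  Sample standard deviations s_i = √(s[i,i]):
  s(X_1) = √(10.7) = 3.2711
  s(X_2) = √(2.3) = 1.5166

Step 3 — r_{ij} = s_{ij} / (s_i · s_j):
  r[X_1,X_1] = 1 (diagonal).
  r[X_1,X_2] = -3.85 / (3.2711 · 1.5166) = -3.85 / 4.9608 = -0.7761
  r[X_2,X_2] = 1 (diagonal).

R is symmetric with unit diagonal. Assembling:

R = [[1, -0.7761],
 [-0.7761, 1]]


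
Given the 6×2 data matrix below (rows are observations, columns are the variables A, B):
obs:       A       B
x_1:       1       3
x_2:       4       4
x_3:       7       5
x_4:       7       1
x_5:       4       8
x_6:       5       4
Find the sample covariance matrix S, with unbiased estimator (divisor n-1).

Step 1 — column means:
  mean(A) = (1 + 4 + 7 + 7 + 4 + 5) / 6 = 28/6 = 4.6667
  mean(B) = (3 + 4 + 5 + 1 + 8 + 4) / 6 = 25/6 = 4.1667

Step 2 — sample covariance S[i,j] = (1/(n-1)) · Σ_k (x_{k,i} - mean_i) · (x_{k,j} - mean_j), with n-1 = 5.
  S[A,A] = ((-3.6667)·(-3.6667) + (-0.6667)·(-0.6667) + (2.3333)·(2.3333) + (2.3333)·(2.3333) + (-0.6667)·(-0.6667) + (0.3333)·(0.3333)) / 5 = 25.3333/5 = 5.0667
  S[A,B] = ((-3.6667)·(-1.1667) + (-0.6667)·(-0.1667) + (2.3333)·(0.8333) + (2.3333)·(-3.1667) + (-0.6667)·(3.8333) + (0.3333)·(-0.1667)) / 5 = -3.6667/5 = -0.7333
  S[B,B] = ((-1.1667)·(-1.1667) + (-0.1667)·(-0.1667) + (0.8333)·(0.8333) + (-3.1667)·(-3.1667) + (3.8333)·(3.8333) + (-0.1667)·(-0.1667)) / 5 = 26.8333/5 = 5.3667

S is symmetric (S[j,i] = S[i,j]). Assembling:

S = [[5.0667, -0.7333],
 [-0.7333, 5.3667]]


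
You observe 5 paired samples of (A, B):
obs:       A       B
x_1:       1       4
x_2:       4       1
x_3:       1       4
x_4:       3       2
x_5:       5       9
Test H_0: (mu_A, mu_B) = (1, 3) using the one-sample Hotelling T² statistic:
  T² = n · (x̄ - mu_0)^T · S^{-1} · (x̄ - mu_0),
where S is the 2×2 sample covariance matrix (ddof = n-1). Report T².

Step 1 — sample mean vector:
  mean(A) = (1 + 4 + 1 + 3 + 5) / 5 = 14/5 = 2.8
  mean(B) = (4 + 1 + 4 + 2 + 9) / 5 = 20/5 = 4
  x̄ = (2.8, 4),  deviation x̄ - mu_0 = (2.8, 4) - (1, 3) = (1.8, 1).

Step 2 — sample covariance matrix, S[i,j] = (1/(n-1)) · Σ_k (x_{k,i} - mean_i) · (x_{k,j} - mean_j), divisor n-1 = 4:
  S[A,A] = ((-1.8)·(-1.8) + (1.2)·(1.2) + (-1.8)·(-1.8) + (0.2)·(0.2) + (2.2)·(2.2)) / 4 = 12.8/4 = 3.2
  S[A,B] = ((-1.8)·(0) + (1.2)·(-3) + (-1.8)·(0) + (0.2)·(-2) + (2.2)·(5)) / 4 = 7/4 = 1.75
  S[B,B] = ((0)·(0) + (-3)·(-3) + (0)·(0) + (-2)·(-2) + (5)·(5)) / 4 = 38/4 = 9.5
  S = [[3.2, 1.75],
 [1.75, 9.5]].

Step 3 — invert S. det(S) = 3.2·9.5 - (1.75)² = 27.3375.
  S^{-1} = (1/det) · [[d, -b], [-b, a]] = [[0.3475, -0.064],
 [-0.064, 0.1171]].

Step 4 — quadratic form (x̄ - mu_0)^T · S^{-1} · (x̄ - mu_0):
  S^{-1} · (x̄ - mu_0) = (0.5615, 0.0018),
  (x̄ - mu_0)^T · [...] = (1.8)·(0.5615) + (1)·(0.0018) = 1.0125.

Step 5 — scale by n: T² = 5 · 1.0125 = 5.0626.

T² ≈ 5.0626


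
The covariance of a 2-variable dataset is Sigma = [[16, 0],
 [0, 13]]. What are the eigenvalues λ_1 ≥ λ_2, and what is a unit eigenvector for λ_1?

Step 1 — characteristic polynomial of 2×2 Sigma:
  det(Sigma - λI) = λ² - trace · λ + det = 0.
  trace = 16 + 13 = 29, det = 16·13 - (0)² = 208.
Step 2 — discriminant:
  Δ = trace² - 4·det = 841 - 832 = 9.
Step 3 — eigenvalues:
  λ = (trace ± √Δ)/2 = (29 ± 3)/2,
  λ_1 = 16,  λ_2 = 13.

Step 4 — unit eigenvector for λ_1: Sigma is diagonal, so its eigenvectors are the coordinate axes. λ_1 = 16 is the diagonal entry on the first coordinate axis, hence
  v_1 = (1, 0) (||v_1|| = 1).

λ_1 = 16,  λ_2 = 13;  v_1 ≈ (1, 0)


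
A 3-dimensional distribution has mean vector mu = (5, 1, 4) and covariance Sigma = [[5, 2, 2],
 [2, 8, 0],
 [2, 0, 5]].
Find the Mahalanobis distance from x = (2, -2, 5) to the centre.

Step 1 — centre the observation: (x - mu) = (-3, -3, 1).

Step 2 — invert Sigma (cofactor / det for 3×3, or solve directly):
  Sigma^{-1} = [[0.2703, -0.0676, -0.1081],
 [-0.0676, 0.1419, 0.027],
 [-0.1081, 0.027, 0.2432]].

Step 3 — form the quadratic (x - mu)^T · Sigma^{-1} · (x - mu):
  Sigma^{-1} · (x - mu) = (-0.7162, -0.1959, 0.4865).
  (x - mu)^T · [Sigma^{-1} · (x - mu)] = (-3)·(-0.7162) + (-3)·(-0.1959) + (1)·(0.4865) = 3.223.

Step 4 — take square root: d = √(3.223) ≈ 1.7953.

d(x, mu) = √(3.223) ≈ 1.7953


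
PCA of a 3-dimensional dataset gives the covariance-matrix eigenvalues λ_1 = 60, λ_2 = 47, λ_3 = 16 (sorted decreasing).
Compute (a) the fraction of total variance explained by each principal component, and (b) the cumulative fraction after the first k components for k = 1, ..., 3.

Step 1 — total variance = trace(Sigma) = Σ λ_i = 60 + 47 + 16 = 123.

Step 2 — fraction explained by component i = λ_i / Σ λ:
  PC1: 60/123 = 0.4878
  PC2: 47/123 = 0.3821
  PC3: 16/123 = 0.1301

Step 3 — cumulative fraction after k components = (λ_1 + ... + λ_k) / Σ λ:
  k = 1: 60/123 = 0.4878
  k = 2: (60 + 47)/123 = 107/123 = 0.8699
  k = 3: (60 + 47 + 16)/123 = 123/123 = 1

Summary (fraction, with percent):

explained: PC1 0.4878 (48.78%), PC2 0.3821 (38.21%), PC3 0.1301 (13.01%);  cumulative: 0.4878, 0.8699, 1


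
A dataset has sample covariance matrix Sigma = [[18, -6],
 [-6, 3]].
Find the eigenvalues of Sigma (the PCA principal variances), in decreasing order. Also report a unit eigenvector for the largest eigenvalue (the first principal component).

Step 1 — characteristic polynomial of 2×2 Sigma:
  det(Sigma - λI) = λ² - trace · λ + det = 0.
  trace = 18 + 3 = 21, det = 18·3 - (-6)² = 18.
Step 2 — discriminant:
  Δ = trace² - 4·det = 441 - 72 = 369.
Step 3 — eigenvalues:
  λ = (trace ± √Δ)/2 = (21 ± 19.2094)/2,
  λ_1 = 20.1047,  λ_2 = 0.8953.

Step 4 — unit eigenvector for λ_1: solve (Sigma - λ_1 I)v = 0. First row:
  (18 - 20.1047)·v_x + (-6)·v_y = 0, i.e. (-2.1047)·v_x + (-6)·v_y = 0,
  so v ∝ (b, λ_1 - a) = (-6, 2.1047); multiply by -1 so the first entry is positive: u = (6, -2.1047).
  ||u|| = √((6)² + (-2.1047)²) = √(40.4297) ≈ 6.3584,
  v_1 = u/||u|| ≈ (0.9436, -0.331) (||v_1|| = 1).

λ_1 = 20.1047,  λ_2 = 0.8953;  v_1 ≈ (0.9436, -0.331)


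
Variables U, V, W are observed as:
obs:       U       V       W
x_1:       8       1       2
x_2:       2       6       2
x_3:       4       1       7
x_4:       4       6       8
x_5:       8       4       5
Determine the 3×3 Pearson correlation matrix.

Step 1 — column means:
  mean(U) = (8 + 2 + 4 + 4 + 8) / 5 = 26/5 = 5.2
  mean(V) = (1 + 6 + 1 + 6 + 4) / 5 = 18/5 = 3.6
  mean(W) = (2 + 2 + 7 + 8 + 5) / 5 = 24/5 = 4.8

Step 2 — sample variances and covariances s[i,j] = (1/(n-1)) · Σ_k (x_{k,i} - mean_i) · (x_{k,j} - mean_j), with n-1 = 4:
  s[U,U] = ((2.8)·(2.8) + (-3.2)·(-3.2) + (-1.2)·(-1.2) + (-1.2)·(-1.2) + (2.8)·(2.8)) / 4 = 28.8/4 = 7.2
  s[U,V] = ((2.8)·(-2.6) + (-3.2)·(2.4) + (-1.2)·(-2.6) + (-1.2)·(2.4) + (2.8)·(0.4)) / 4 = -13.6/4 = -3.4
  s[U,W] = ((2.8)·(-2.8) + (-3.2)·(-2.8) + (-1.2)·(2.2) + (-1.2)·(3.2) + (2.8)·(0.2)) / 4 = -4.8/4 = -1.2
  s[V,V] = ((-2.6)·(-2.6) + (2.4)·(2.4) + (-2.6)·(-2.6) + (2.4)·(2.4) + (0.4)·(0.4)) / 4 = 25.2/4 = 6.3
  s[V,W] = ((-2.6)·(-2.8) + (2.4)·(-2.8) + (-2.6)·(2.2) + (2.4)·(3.2) + (0.4)·(0.2)) / 4 = 2.6/4 = 0.65
  s[W,W] = ((-2.8)·(-2.8) + (-2.8)·(-2.8) + (2.2)·(2.2) + (3.2)·(3.2) + (0.2)·(0.2)) / 4 = 30.8/4 = 7.7
  Sample standard deviations s_i = √(s[i,i]):
  s(U) = √(7.2) = 2.6833
  s(V) = √(6.3) = 2.51
  s(W) = √(7.7) = 2.7749

Step 3 — r_{ij} = s_{ij} / (s_i · s_j):
  r[U,U] = 1 (diagonal).
  r[U,V] = -3.4 / (2.6833 · 2.51) = -3.4 / 6.735 = -0.5048
  r[U,W] = -1.2 / (2.6833 · 2.7749) = -1.2 / 7.4458 = -0.1612
  r[V,V] = 1 (diagonal).
  r[V,W] = 0.65 / (2.51 · 2.7749) = 0.65 / 6.9649 = 0.0933
  r[W,W] = 1 (diagonal).

R is symmetric with unit diagonal. Assembling:

R = [[1, -0.5048, -0.1612],
 [-0.5048, 1, 0.0933],
 [-0.1612, 0.0933, 1]]


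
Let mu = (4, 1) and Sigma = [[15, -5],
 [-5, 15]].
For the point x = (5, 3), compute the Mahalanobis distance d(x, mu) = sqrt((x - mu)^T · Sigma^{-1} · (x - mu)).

Step 1 — centre the observation: (x - mu) = (1, 2).

Step 2 — invert Sigma. det(Sigma) = 15·15 - (-5)² = 200.
  Sigma^{-1} = (1/det) · [[d, -b], [-b, a]] = [[0.075, 0.025],
 [0.025, 0.075]].

Step 3 — form the quadratic (x - mu)^T · Sigma^{-1} · (x - mu):
  Sigma^{-1} · (x - mu) = (0.125, 0.175).
  (x - mu)^T · [Sigma^{-1} · (x - mu)] = (1)·(0.125) + (2)·(0.175) = 0.475.

Step 4 — take square root: d = √(0.475) ≈ 0.6892.

d(x, mu) = √(0.475) ≈ 0.6892


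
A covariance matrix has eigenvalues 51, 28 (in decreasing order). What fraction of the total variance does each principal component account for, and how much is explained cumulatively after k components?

Step 1 — total variance = trace(Sigma) = Σ λ_i = 51 + 28 = 79.

Step 2 — fraction explained by component i = λ_i / Σ λ:
  PC1: 51/79 = 0.6456
  PC2: 28/79 = 0.3544

Step 3 — cumulative fraction after k components = (λ_1 + ... + λ_k) / Σ λ:
  k = 1: 51/79 = 0.6456
  k = 2: (51 + 28)/79 = 79/79 = 1

Summary (fraction, with percent):

explained: PC1 0.6456 (64.56%), PC2 0.3544 (35.44%);  cumulative: 0.6456, 1


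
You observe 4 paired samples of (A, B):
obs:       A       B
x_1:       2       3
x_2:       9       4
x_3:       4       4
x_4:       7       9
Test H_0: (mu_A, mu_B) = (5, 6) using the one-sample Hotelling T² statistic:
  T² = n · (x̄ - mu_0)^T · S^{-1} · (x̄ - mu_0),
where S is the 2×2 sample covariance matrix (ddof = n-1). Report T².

Step 1 — sample mean vector:
  mean(A) = (2 + 9 + 4 + 7) / 4 = 22/4 = 5.5
  mean(B) = (3 + 4 + 4 + 9) / 4 = 20/4 = 5
  x̄ = (5.5, 5),  deviation x̄ - mu_0 = (5.5, 5) - (5, 6) = (0.5, -1).

Step 2 — sample covariance matrix, S[i,j] = (1/(n-1)) · Σ_k (x_{k,i} - mean_i) · (x_{k,j} - mean_j), divisor n-1 = 3:
  S[A,A] = ((-3.5)·(-3.5) + (3.5)·(3.5) + (-1.5)·(-1.5) + (1.5)·(1.5)) / 3 = 29/3 = 9.6667
  S[A,B] = ((-3.5)·(-2) + (3.5)·(-1) + (-1.5)·(-1) + (1.5)·(4)) / 3 = 11/3 = 3.6667
  S[B,B] = ((-2)·(-2) + (-1)·(-1) + (-1)·(-1) + (4)·(4)) / 3 = 22/3 = 7.3333
  S = [[9.6667, 3.6667],
 [3.6667, 7.3333]].

Step 3 — invert S. det(S) = 9.6667·7.3333 - (3.6667)² = 57.4444.
  S^{-1} = (1/det) · [[d, -b], [-b, a]] = [[0.1277, -0.0638],
 [-0.0638, 0.1683]].

Step 4 — quadratic form (x̄ - mu_0)^T · S^{-1} · (x̄ - mu_0):
  S^{-1} · (x̄ - mu_0) = (0.1277, -0.2002),
  (x̄ - mu_0)^T · [...] = (0.5)·(0.1277) + (-1)·(-0.2002) = 0.264.

Step 5 — scale by n: T² = 4 · 0.264 = 1.0561.

T² ≈ 1.0561


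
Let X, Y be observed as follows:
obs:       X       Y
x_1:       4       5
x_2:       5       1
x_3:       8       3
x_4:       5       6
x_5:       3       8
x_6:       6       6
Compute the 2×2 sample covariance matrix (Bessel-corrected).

Step 1 — column means:
  mean(X) = (4 + 5 + 8 + 5 + 3 + 6) / 6 = 31/6 = 5.1667
  mean(Y) = (5 + 1 + 3 + 6 + 8 + 6) / 6 = 29/6 = 4.8333

Step 2 — sample covariance S[i,j] = (1/(n-1)) · Σ_k (x_{k,i} - mean_i) · (x_{k,j} - mean_j), with n-1 = 5.
  S[X,X] = ((-1.1667)·(-1.1667) + (-0.1667)·(-0.1667) + (2.8333)·(2.8333) + (-0.1667)·(-0.1667) + (-2.1667)·(-2.1667) + (0.8333)·(0.8333)) / 5 = 14.8333/5 = 2.9667
  S[X,Y] = ((-1.1667)·(0.1667) + (-0.1667)·(-3.8333) + (2.8333)·(-1.8333) + (-0.1667)·(1.1667) + (-2.1667)·(3.1667) + (0.8333)·(1.1667)) / 5 = -10.8333/5 = -2.1667
  S[Y,Y] = ((0.1667)·(0.1667) + (-3.8333)·(-3.8333) + (-1.8333)·(-1.8333) + (1.1667)·(1.1667) + (3.1667)·(3.1667) + (1.1667)·(1.1667)) / 5 = 30.8333/5 = 6.1667

S is symmetric (S[j,i] = S[i,j]). Assembling:

S = [[2.9667, -2.1667],
 [-2.1667, 6.1667]]


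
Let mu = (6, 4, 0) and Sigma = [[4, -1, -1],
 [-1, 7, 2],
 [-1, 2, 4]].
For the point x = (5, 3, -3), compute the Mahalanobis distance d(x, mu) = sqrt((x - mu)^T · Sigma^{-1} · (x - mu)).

Step 1 — centre the observation: (x - mu) = (-1, -1, -3).

Step 2 — invert Sigma (cofactor / det for 3×3, or solve directly):
  Sigma^{-1} = [[0.2697, 0.0225, 0.0562],
 [0.0225, 0.1685, -0.0787],
 [0.0562, -0.0787, 0.3034]].

Step 3 — form the quadratic (x - mu)^T · Sigma^{-1} · (x - mu):
  Sigma^{-1} · (x - mu) = (-0.4607, 0.0449, -0.8876).
  (x - mu)^T · [Sigma^{-1} · (x - mu)] = (-1)·(-0.4607) + (-1)·(0.0449) + (-3)·(-0.8876) = 3.0787.

Step 4 — take square root: d = √(3.0787) ≈ 1.7546.

d(x, mu) = √(3.0787) ≈ 1.7546


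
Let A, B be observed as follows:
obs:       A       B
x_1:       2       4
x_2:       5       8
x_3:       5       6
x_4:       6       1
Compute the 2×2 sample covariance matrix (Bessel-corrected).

Step 1 — column means:
  mean(A) = (2 + 5 + 5 + 6) / 4 = 18/4 = 4.5
  mean(B) = (4 + 8 + 6 + 1) / 4 = 19/4 = 4.75

Step 2 — sample covariance S[i,j] = (1/(n-1)) · Σ_k (x_{k,i} - mean_i) · (x_{k,j} - mean_j), with n-1 = 3.
  S[A,A] = ((-2.5)·(-2.5) + (0.5)·(0.5) + (0.5)·(0.5) + (1.5)·(1.5)) / 3 = 9/3 = 3
  S[A,B] = ((-2.5)·(-0.75) + (0.5)·(3.25) + (0.5)·(1.25) + (1.5)·(-3.75)) / 3 = -1.5/3 = -0.5
  S[B,B] = ((-0.75)·(-0.75) + (3.25)·(3.25) + (1.25)·(1.25) + (-3.75)·(-3.75)) / 3 = 26.75/3 = 8.9167

S is symmetric (S[j,i] = S[i,j]). Assembling:

S = [[3, -0.5],
 [-0.5, 8.9167]]


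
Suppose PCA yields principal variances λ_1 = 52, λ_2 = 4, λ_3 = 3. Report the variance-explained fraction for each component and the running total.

Step 1 — total variance = trace(Sigma) = Σ λ_i = 52 + 4 + 3 = 59.

Step 2 — fraction explained by component i = λ_i / Σ λ:
  PC1: 52/59 = 0.8814
  PC2: 4/59 = 0.0678
  PC3: 3/59 = 0.0508

Step 3 — cumulative fraction after k components = (λ_1 + ... + λ_k) / Σ λ:
  k = 1: 52/59 = 0.8814
  k = 2: (52 + 4)/59 = 56/59 = 0.9492
  k = 3: (52 + 4 + 3)/59 = 59/59 = 1

Summary (fraction, with percent):

explained: PC1 0.8814 (88.14%), PC2 0.0678 (6.78%), PC3 0.0508 (5.08%);  cumulative: 0.8814, 0.9492, 1


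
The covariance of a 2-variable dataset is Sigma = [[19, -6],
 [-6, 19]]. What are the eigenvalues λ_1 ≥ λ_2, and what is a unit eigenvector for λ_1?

Step 1 — characteristic polynomial of 2×2 Sigma:
  det(Sigma - λI) = λ² - trace · λ + det = 0.
  trace = 19 + 19 = 38, det = 19·19 - (-6)² = 325.
Step 2 — discriminant:
  Δ = trace² - 4·det = 1444 - 1300 = 144.
Step 3 — eigenvalues:
  λ = (trace ± √Δ)/2 = (38 ± 12)/2,
  λ_1 = 25,  λ_2 = 13.

Step 4 — unit eigenvector for λ_1: solve (Sigma - λ_1 I)v = 0. First row:
  (19 - 25)·v_x + (-6)·v_y = 0, i.e. (-6)·v_x + (-6)·v_y = 0,
  so v ∝ (b, λ_1 - a) = (-6, 6); multiply by -1 so the first entry is positive: u = (6, -6).
  ||u|| = √((6)² + (-6)²) = √(72) ≈ 8.4853,
  v_1 = u/||u|| ≈ (0.7071, -0.7071) (||v_1|| = 1).

λ_1 = 25,  λ_2 = 13;  v_1 ≈ (0.7071, -0.7071)


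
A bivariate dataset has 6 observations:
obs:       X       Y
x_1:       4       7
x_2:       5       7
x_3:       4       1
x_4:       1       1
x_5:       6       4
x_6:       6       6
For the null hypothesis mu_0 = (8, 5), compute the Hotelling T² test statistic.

Step 1 — sample mean vector:
  mean(X) = (4 + 5 + 4 + 1 + 6 + 6) / 6 = 26/6 = 4.3333
  mean(Y) = (7 + 7 + 1 + 1 + 4 + 6) / 6 = 26/6 = 4.3333
  x̄ = (4.3333, 4.3333),  deviation x̄ - mu_0 = (4.3333, 4.3333) - (8, 5) = (-3.6667, -0.6667).

Step 2 — sample covariance matrix, S[i,j] = (1/(n-1)) · Σ_k (x_{k,i} - mean_i) · (x_{k,j} - mean_j), divisor n-1 = 5:
  S[X,X] = ((-0.3333)·(-0.3333) + (0.6667)·(0.6667) + (-0.3333)·(-0.3333) + (-3.3333)·(-3.3333) + (1.6667)·(1.6667) + (1.6667)·(1.6667)) / 5 = 17.3333/5 = 3.4667
  S[X,Y] = ((-0.3333)·(2.6667) + (0.6667)·(2.6667) + (-0.3333)·(-3.3333) + (-3.3333)·(-3.3333) + (1.6667)·(-0.3333) + (1.6667)·(1.6667)) / 5 = 15.3333/5 = 3.0667
  S[Y,Y] = ((2.6667)·(2.6667) + (2.6667)·(2.6667) + (-3.3333)·(-3.3333) + (-3.3333)·(-3.3333) + (-0.3333)·(-0.3333) + (1.6667)·(1.6667)) / 5 = 39.3333/5 = 7.8667
  S = [[3.4667, 3.0667],
 [3.0667, 7.8667]].

Step 3 — invert S. det(S) = 3.4667·7.8667 - (3.0667)² = 17.8667.
  S^{-1} = (1/det) · [[d, -b], [-b, a]] = [[0.4403, -0.1716],
 [-0.1716, 0.194]].

Step 4 — quadratic form (x̄ - mu_0)^T · S^{-1} · (x̄ - mu_0):
  S^{-1} · (x̄ - mu_0) = (-1.5, 0.5),
  (x̄ - mu_0)^T · [...] = (-3.6667)·(-1.5) + (-0.6667)·(0.5) = 5.1667.

Step 5 — scale by n: T² = 6 · 5.1667 = 31.

T² ≈ 31
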